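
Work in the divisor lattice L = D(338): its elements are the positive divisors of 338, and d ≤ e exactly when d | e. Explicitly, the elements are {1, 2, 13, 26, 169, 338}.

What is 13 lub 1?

13

In the divisibility order, the join is the least common multiple: lcm(13, 1) = 13.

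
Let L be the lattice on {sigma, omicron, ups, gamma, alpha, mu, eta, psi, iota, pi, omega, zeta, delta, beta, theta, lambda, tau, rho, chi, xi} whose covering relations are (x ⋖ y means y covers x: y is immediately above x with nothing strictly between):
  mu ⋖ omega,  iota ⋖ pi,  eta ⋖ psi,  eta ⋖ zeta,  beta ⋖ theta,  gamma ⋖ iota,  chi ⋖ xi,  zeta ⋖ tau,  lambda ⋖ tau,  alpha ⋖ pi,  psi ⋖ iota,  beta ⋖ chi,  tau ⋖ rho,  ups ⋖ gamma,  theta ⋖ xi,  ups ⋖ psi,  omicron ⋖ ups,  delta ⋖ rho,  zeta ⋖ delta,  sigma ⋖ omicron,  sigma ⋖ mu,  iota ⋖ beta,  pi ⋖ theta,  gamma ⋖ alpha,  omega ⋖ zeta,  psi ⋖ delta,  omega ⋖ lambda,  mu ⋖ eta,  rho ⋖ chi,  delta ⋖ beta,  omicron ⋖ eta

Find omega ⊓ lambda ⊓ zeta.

omega

Common lower bounds of {omega, lambda, zeta}: mu, omega, sigma.
The greatest among these is omega.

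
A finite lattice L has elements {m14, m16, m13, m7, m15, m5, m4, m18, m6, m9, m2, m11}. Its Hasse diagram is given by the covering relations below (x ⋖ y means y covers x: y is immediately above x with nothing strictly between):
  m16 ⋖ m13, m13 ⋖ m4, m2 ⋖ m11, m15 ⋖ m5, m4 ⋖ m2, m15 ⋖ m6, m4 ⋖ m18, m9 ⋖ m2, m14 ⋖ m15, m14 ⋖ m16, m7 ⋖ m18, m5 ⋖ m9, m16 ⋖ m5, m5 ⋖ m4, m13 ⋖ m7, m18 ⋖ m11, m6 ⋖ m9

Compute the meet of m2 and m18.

Common lower bounds of {m2, m18}: m13, m14, m15, m16, m4, m5.
The greatest among these is m4.

m4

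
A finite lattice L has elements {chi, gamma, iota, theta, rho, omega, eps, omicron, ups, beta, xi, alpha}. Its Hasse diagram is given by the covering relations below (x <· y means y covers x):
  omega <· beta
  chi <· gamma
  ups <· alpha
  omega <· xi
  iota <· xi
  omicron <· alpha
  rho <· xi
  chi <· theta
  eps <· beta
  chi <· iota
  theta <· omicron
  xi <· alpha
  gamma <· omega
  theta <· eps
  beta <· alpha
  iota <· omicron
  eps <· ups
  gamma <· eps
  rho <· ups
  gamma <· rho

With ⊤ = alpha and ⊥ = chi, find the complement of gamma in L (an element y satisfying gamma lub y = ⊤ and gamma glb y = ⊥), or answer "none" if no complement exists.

omicron

Need y with gamma ∨ y = alpha and gamma ∧ y = chi.
Checking each element gives: omicron.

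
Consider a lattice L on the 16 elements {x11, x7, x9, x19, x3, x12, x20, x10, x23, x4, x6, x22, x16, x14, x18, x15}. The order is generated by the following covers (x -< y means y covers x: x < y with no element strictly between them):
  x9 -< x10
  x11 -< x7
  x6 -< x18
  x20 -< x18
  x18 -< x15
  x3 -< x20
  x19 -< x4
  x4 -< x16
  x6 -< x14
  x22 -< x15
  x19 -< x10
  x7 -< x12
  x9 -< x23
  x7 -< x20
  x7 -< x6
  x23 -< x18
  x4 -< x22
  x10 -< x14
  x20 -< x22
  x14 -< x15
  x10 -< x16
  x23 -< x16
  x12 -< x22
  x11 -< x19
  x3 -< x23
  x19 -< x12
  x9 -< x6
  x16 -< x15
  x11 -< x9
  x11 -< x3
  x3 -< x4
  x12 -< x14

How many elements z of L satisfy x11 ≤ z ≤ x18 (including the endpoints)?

The interval [x11, x18] = {x11, x18, x20, x23, x3, x6, x7, x9}, which has 8 elements.

8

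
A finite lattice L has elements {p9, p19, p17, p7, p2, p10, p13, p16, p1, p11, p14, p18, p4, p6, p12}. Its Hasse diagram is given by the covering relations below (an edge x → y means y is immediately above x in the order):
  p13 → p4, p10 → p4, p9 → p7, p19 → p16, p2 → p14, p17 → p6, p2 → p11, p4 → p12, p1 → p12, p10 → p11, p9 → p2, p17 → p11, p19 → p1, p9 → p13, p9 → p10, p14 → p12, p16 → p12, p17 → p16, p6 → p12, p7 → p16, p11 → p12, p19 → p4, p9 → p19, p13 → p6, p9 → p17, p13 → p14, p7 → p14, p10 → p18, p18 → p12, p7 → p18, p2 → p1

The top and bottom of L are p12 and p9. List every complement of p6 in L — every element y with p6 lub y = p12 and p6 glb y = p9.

Need y with p6 ∨ y = p12 and p6 ∧ y = p9.
Checking each element gives: p1, p10, p18, p19, p2, p7.

p1, p10, p18, p19, p2, p7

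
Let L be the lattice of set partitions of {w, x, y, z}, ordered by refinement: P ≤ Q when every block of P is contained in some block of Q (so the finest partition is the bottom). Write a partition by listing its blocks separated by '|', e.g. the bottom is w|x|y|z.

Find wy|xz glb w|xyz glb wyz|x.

w|x|y|z

Common lower bounds of {wy|xz, w|xyz, wyz|x}: w|x|y|z.
The greatest among these is w|x|y|z.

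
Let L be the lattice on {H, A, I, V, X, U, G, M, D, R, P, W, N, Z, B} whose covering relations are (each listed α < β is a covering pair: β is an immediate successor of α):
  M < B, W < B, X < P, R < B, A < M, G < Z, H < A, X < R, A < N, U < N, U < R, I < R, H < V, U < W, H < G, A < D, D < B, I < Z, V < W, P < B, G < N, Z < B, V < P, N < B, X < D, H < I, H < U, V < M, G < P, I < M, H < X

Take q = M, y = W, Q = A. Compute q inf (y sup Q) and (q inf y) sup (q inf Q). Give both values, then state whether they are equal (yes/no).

M; M; yes

y sup Q = B, so q inf (y sup Q) = M inf B = M.
q inf y = V and q inf Q = A, so (q inf y) sup (q inf Q) = V sup A = M.
Equal: yes.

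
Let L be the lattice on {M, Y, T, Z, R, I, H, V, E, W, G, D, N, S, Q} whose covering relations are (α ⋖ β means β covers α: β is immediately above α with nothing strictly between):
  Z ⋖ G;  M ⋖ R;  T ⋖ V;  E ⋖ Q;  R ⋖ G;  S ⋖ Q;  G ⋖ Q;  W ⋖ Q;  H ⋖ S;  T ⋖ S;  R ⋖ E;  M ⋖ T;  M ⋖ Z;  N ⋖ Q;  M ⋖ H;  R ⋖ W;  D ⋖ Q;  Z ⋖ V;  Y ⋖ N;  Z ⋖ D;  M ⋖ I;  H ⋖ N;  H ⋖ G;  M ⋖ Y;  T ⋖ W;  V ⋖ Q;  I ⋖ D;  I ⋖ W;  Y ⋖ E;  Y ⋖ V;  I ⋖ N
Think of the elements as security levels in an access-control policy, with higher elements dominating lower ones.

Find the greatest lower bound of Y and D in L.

Common lower bounds of {Y, D}: M.
The greatest among these is M.

M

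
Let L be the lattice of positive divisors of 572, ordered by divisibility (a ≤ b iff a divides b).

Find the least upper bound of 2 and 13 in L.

26

Common upper bounds of {2, 13}: 26, 286, 52, 572.
The least among these is 26.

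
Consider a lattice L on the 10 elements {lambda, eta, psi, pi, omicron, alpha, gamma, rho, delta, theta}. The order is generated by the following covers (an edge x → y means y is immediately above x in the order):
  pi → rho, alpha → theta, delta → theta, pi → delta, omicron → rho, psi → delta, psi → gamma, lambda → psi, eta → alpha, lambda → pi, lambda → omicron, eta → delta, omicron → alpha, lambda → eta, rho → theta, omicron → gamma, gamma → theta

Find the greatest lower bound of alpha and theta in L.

alpha

Common lower bounds of {alpha, theta}: alpha, eta, lambda, omicron.
The greatest among these is alpha.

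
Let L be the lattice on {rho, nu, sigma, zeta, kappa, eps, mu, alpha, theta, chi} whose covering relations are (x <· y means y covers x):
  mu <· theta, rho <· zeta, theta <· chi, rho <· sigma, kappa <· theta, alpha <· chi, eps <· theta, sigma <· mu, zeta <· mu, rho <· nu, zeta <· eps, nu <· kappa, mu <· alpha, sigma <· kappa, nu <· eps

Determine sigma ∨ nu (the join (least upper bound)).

Common upper bounds of {sigma, nu}: chi, kappa, theta.
The least among these is kappa.

kappa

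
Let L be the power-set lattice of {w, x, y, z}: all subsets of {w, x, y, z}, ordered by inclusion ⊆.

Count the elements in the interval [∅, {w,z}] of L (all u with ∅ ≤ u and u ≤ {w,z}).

The interval [∅, {w,z}] = {{w,z}, {w}, {z}, ∅}, which has 4 elements.

4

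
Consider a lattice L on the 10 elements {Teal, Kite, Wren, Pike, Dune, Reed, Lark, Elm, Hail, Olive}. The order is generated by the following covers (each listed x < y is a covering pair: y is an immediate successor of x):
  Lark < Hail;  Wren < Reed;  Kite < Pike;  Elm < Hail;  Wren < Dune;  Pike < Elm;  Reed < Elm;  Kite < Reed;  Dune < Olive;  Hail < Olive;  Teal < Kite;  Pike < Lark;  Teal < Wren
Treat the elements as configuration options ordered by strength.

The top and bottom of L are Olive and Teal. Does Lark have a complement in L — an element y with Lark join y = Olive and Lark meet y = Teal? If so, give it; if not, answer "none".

Dune

Need y with Lark ∨ y = Olive and Lark ∧ y = Teal.
Checking each element gives: Dune.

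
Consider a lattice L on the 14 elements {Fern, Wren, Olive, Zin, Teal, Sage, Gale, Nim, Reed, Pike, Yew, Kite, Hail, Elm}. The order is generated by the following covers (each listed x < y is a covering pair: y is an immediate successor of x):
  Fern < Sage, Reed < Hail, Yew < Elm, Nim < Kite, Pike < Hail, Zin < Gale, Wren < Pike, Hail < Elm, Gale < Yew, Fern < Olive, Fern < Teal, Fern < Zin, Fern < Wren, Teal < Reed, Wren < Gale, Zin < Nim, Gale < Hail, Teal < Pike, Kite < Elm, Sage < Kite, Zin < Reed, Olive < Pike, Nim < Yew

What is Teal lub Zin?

Common upper bounds of {Teal, Zin}: Elm, Hail, Reed.
The least among these is Reed.

Reed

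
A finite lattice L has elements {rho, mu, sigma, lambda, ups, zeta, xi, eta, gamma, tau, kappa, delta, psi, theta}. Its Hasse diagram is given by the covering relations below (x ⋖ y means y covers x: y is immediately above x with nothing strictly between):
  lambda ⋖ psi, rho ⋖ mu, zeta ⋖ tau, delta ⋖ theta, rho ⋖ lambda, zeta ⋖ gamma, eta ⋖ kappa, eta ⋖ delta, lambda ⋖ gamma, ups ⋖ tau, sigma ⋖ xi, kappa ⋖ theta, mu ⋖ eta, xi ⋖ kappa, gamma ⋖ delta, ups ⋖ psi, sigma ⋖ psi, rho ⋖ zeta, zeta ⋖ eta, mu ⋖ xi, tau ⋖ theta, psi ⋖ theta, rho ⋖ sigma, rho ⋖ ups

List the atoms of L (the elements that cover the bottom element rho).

lambda, mu, sigma, ups, zeta

The atoms are exactly the elements that cover rho: lambda, mu, sigma, ups, zeta.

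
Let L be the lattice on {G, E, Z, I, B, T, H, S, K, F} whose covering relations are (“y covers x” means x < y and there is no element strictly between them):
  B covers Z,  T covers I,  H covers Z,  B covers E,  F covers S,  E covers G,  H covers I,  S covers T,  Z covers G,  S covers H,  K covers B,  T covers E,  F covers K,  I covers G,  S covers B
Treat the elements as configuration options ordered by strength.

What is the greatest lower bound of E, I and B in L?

G

Common lower bounds of {E, I, B}: G.
The greatest among these is G.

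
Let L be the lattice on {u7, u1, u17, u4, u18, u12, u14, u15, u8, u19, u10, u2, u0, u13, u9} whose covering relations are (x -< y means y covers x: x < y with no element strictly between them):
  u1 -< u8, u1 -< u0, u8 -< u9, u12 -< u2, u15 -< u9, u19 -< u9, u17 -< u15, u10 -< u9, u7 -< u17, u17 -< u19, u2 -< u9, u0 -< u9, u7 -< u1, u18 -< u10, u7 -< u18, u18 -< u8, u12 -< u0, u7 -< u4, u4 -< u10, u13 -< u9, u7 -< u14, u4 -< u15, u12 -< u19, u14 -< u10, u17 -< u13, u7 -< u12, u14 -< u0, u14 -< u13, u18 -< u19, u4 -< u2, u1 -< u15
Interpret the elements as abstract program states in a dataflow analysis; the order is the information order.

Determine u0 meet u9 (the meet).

u0

Common lower bounds of {u0, u9}: u0, u1, u12, u14, u7.
The greatest among these is u0.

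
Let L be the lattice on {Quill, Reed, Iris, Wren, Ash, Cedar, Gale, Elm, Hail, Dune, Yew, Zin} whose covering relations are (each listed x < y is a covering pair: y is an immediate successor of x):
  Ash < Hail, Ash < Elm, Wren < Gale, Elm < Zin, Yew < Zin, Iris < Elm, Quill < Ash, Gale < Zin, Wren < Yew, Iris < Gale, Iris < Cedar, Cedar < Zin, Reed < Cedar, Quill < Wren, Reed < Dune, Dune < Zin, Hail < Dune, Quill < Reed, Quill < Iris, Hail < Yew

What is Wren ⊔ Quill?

Common upper bounds of {Wren, Quill}: Gale, Wren, Yew, Zin.
The least among these is Wren.

Wren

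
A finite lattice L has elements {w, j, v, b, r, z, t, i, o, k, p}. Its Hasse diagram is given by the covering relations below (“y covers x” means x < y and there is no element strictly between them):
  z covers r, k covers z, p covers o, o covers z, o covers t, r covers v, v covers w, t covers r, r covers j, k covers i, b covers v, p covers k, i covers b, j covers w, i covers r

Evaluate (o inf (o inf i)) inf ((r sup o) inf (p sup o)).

r

o ∧ i = r
o ∧ r = r
r ∨ o = o
p ∨ o = p
o ∧ p = o
r ∧ o = r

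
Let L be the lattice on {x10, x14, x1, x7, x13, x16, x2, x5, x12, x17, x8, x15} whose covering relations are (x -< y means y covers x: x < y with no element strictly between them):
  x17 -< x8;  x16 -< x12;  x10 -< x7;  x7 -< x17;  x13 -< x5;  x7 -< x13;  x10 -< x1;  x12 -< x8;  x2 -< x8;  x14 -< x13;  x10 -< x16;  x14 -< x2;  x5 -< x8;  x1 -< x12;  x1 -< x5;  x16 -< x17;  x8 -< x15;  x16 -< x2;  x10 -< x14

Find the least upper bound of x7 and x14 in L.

x13

Common upper bounds of {x7, x14}: x13, x15, x5, x8.
The least among these is x13.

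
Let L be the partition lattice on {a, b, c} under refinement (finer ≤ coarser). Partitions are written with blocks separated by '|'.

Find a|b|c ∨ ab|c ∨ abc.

The join of a|b|c, ab|c, abc merges any blocks that overlap across the partitions, giving abc.

abc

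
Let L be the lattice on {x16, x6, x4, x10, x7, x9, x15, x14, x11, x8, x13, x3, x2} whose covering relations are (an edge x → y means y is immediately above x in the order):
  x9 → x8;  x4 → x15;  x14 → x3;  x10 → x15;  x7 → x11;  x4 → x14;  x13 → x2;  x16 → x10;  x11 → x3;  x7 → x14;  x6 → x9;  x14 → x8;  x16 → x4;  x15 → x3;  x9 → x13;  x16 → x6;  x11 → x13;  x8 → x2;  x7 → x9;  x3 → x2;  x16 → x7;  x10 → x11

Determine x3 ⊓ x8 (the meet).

Common lower bounds of {x3, x8}: x14, x16, x4, x7.
The greatest among these is x14.

x14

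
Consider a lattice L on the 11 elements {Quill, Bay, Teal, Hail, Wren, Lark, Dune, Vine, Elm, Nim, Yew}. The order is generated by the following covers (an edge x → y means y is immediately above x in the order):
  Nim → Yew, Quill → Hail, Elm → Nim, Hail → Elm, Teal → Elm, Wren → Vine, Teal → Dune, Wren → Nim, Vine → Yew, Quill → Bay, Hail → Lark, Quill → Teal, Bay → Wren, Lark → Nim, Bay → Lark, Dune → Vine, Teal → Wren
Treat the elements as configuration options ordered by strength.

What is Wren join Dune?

Common upper bounds of {Wren, Dune}: Vine, Yew.
The least among these is Vine.

Vine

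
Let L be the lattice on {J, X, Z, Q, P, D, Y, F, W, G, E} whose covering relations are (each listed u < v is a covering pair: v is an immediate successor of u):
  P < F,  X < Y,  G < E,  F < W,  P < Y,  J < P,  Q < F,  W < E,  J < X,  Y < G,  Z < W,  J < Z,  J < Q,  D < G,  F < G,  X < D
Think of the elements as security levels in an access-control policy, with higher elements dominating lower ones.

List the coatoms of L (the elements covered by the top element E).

The coatoms are exactly the elements covered by E: G, W.

G, W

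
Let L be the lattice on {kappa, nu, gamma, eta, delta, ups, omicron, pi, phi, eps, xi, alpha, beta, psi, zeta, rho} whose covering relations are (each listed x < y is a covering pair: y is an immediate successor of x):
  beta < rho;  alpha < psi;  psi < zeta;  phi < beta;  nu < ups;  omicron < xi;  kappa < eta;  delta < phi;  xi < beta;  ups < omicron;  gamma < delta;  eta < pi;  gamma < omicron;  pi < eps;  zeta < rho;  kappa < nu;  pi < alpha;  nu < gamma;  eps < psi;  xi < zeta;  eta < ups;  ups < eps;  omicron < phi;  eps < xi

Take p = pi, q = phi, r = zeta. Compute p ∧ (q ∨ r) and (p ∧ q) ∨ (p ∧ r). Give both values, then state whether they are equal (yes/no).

pi; pi; yes

q ∨ r = rho, so p ∧ (q ∨ r) = pi ∧ rho = pi.
p ∧ q = eta and p ∧ r = pi, so (p ∧ q) ∨ (p ∧ r) = eta ∨ pi = pi.
Equal: yes.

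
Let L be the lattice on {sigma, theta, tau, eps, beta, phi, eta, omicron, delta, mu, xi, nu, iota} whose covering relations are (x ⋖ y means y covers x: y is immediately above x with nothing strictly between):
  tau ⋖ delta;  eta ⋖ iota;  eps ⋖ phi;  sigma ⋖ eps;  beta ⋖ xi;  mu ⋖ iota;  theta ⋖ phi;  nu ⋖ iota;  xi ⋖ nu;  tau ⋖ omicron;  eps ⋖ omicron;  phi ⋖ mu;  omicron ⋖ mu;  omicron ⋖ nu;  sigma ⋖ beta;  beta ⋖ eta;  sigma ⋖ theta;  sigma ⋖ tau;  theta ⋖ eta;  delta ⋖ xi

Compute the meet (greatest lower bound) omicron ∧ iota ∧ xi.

tau

Common lower bounds of {omicron, iota, xi}: sigma, tau.
The greatest among these is tau.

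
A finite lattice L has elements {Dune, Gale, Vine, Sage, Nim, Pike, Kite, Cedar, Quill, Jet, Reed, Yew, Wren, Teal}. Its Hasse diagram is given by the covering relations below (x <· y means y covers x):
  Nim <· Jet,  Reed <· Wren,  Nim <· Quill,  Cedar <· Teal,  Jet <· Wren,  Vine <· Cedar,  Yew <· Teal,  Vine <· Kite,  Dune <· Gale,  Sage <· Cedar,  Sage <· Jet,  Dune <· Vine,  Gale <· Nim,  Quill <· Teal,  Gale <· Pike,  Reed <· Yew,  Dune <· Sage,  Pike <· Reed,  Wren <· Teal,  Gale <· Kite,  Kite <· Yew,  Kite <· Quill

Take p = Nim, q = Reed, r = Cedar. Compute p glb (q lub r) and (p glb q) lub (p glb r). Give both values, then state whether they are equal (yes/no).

q lub r = Teal, so p glb (q lub r) = Nim glb Teal = Nim.
p glb q = Gale and p glb r = Dune, so (p glb q) lub (p glb r) = Gale lub Dune = Gale.
Equal: no.

Nim; Gale; no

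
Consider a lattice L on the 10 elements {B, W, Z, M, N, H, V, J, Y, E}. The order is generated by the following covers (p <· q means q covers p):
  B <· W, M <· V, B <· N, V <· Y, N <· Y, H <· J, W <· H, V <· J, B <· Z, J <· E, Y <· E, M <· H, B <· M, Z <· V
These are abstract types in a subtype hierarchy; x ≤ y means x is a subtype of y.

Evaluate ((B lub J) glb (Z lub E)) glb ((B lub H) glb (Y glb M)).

B ∨ J = J
Z ∨ E = E
J ∧ E = J
B ∨ H = H
Y ∧ M = M
H ∧ M = M
J ∧ M = M

M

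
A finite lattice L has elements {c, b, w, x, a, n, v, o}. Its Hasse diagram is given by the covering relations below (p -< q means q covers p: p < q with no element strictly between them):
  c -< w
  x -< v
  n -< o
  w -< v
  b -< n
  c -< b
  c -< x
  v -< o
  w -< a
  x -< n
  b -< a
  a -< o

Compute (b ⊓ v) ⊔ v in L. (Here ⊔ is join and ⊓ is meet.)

b ∧ v = c
c ∨ v = v

v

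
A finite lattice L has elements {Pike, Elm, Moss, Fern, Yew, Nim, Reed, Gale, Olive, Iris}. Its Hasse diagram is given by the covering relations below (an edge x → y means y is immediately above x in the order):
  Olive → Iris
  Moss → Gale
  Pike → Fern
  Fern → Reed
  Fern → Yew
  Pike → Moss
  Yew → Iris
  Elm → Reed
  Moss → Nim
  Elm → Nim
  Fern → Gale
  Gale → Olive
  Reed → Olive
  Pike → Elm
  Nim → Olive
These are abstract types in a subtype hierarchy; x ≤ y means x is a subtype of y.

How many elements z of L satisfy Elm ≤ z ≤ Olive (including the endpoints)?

The interval [Elm, Olive] = {Elm, Nim, Olive, Reed}, which has 4 elements.

4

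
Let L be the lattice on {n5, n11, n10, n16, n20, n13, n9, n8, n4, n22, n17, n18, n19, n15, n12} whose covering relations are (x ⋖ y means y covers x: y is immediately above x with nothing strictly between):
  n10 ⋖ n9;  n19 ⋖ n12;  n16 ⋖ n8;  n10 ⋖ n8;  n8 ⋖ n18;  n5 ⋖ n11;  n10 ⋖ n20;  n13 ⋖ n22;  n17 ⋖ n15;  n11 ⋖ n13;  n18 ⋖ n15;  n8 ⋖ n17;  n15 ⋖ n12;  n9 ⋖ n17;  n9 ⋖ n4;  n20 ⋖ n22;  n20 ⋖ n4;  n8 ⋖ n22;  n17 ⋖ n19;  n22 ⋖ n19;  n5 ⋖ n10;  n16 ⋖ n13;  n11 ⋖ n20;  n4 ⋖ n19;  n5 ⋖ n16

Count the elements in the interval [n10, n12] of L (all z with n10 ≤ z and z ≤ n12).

11

The interval [n10, n12] = {n10, n12, n15, n17, n18, n19, n20, n22, n4, n8, n9}, which has 11 elements.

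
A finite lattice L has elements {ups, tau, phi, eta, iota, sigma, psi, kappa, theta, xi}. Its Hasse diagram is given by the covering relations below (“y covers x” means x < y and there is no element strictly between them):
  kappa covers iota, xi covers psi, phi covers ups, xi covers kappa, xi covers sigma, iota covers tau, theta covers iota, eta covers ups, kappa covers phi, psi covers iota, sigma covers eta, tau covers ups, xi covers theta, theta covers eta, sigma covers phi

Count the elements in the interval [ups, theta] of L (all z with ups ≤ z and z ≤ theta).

5

The interval [ups, theta] = {eta, iota, tau, theta, ups}, which has 5 elements.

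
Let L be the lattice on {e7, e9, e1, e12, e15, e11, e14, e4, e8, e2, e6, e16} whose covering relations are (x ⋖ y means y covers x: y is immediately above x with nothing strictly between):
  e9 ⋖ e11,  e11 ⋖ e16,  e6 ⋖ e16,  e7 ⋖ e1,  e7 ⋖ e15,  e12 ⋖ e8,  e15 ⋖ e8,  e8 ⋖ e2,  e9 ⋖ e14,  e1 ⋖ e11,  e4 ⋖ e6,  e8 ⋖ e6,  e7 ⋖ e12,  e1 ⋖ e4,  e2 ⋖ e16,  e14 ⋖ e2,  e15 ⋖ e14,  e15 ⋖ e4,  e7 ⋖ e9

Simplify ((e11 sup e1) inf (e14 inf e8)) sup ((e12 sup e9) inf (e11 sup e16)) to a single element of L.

e11 ∨ e1 = e11
e14 ∧ e8 = e15
e11 ∧ e15 = e7
e12 ∨ e9 = e2
e11 ∨ e16 = e16
e2 ∧ e16 = e2
e7 ∨ e2 = e2

e2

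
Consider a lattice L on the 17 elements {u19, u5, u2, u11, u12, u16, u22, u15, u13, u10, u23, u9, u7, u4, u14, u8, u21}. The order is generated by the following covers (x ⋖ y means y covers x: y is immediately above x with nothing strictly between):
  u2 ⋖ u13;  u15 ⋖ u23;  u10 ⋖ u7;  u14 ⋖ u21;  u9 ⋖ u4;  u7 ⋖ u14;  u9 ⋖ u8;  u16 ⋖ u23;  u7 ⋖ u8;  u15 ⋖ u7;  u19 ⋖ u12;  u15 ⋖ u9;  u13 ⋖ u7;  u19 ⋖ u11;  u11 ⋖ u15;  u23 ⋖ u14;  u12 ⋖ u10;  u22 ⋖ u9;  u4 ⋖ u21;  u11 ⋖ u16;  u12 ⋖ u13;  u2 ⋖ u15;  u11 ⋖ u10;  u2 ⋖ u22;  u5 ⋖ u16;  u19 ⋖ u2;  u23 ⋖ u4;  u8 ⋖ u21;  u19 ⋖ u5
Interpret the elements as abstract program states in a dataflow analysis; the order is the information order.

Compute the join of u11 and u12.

Common upper bounds of {u11, u12}: u10, u14, u21, u7, u8.
The least among these is u10.

u10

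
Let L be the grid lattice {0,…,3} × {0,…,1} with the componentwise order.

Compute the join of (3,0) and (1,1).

Common upper bounds of {(3,0), (1,1)}: (3,1).
The least among these is (3,1).

(3,1)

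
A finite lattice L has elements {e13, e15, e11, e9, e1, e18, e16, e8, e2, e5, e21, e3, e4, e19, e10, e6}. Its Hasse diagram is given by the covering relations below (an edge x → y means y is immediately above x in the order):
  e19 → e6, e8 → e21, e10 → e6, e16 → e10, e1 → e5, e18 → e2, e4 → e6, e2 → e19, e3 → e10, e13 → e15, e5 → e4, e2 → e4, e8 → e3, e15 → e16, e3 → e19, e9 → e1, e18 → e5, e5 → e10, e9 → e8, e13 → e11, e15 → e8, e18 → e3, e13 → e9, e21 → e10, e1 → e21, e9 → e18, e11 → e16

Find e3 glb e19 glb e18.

Common lower bounds of {e3, e19, e18}: e13, e18, e9.
The greatest among these is e18.

e18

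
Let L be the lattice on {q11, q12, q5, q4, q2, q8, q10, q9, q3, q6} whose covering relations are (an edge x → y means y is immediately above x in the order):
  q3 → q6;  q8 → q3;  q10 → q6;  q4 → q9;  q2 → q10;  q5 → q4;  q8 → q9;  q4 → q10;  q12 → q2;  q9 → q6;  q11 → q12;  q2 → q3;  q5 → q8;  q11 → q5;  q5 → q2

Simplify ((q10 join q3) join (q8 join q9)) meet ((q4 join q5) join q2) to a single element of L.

q10

q10 ∨ q3 = q6
q8 ∨ q9 = q9
q6 ∨ q9 = q6
q4 ∨ q5 = q4
q4 ∨ q2 = q10
q6 ∧ q10 = q10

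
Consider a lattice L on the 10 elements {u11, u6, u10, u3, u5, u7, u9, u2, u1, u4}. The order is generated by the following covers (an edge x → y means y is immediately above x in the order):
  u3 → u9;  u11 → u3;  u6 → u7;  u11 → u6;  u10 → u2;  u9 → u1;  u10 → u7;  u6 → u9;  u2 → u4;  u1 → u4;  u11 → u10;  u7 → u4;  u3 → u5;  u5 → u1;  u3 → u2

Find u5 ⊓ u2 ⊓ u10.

u11

Common lower bounds of {u5, u2, u10}: u11.
The greatest among these is u11.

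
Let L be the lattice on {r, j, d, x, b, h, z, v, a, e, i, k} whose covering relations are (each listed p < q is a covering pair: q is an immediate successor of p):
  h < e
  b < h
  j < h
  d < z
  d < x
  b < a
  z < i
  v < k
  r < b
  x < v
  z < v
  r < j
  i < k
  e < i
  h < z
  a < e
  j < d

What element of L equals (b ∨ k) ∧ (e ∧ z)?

h

b ∨ k = k
e ∧ z = h
k ∧ h = h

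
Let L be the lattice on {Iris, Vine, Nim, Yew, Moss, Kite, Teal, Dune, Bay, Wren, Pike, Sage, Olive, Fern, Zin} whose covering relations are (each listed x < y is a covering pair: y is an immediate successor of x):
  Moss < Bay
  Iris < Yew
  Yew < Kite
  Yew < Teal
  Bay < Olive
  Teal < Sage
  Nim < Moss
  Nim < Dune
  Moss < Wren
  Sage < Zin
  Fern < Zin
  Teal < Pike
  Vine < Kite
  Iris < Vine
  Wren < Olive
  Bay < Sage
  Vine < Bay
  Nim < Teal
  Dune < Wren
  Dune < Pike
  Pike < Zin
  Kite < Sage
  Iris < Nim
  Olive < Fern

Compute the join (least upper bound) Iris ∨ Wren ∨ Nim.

Common upper bounds of {Iris, Wren, Nim}: Fern, Olive, Wren, Zin.
The least among these is Wren.

Wren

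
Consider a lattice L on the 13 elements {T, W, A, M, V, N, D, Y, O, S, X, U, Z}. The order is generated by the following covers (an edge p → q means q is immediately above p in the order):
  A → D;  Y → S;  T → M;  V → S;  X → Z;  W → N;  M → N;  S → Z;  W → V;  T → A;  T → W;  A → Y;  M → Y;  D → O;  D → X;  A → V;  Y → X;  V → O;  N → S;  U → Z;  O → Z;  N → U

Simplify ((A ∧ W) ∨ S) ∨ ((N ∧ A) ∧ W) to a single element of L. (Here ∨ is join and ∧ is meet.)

S

A ∧ W = T
T ∨ S = S
N ∧ A = T
T ∧ W = T
S ∨ T = S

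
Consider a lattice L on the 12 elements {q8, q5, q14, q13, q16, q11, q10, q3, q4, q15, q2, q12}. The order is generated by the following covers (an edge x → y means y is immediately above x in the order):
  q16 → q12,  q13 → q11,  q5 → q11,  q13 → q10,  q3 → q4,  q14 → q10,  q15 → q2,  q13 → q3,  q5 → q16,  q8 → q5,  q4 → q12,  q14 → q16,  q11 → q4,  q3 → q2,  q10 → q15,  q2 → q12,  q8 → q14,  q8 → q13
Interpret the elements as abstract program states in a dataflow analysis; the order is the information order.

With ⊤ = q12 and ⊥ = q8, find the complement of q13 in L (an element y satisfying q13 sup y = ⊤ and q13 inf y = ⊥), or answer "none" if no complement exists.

q16

Need y with q13 ∨ y = q12 and q13 ∧ y = q8.
Checking each element gives: q16.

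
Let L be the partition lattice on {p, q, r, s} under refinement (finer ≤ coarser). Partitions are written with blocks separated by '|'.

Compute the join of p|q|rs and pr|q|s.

prs|q

The join of p|q|rs and pr|q|s merges any blocks that overlap across the partitions, giving prs|q.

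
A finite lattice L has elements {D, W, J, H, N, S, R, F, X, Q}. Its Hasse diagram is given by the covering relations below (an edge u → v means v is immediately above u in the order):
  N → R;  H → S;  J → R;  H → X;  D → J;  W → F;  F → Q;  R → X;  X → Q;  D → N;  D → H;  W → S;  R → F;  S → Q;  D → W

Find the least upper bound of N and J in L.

R

Common upper bounds of {N, J}: F, Q, R, X.
The least among these is R.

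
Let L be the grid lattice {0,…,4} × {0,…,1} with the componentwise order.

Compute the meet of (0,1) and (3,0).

(0,0)

In a product of chains, the meet is componentwise min, giving (0,0).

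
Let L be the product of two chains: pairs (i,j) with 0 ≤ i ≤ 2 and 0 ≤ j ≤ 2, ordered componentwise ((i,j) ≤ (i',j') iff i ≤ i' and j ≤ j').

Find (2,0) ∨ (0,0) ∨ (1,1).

In a product of chains, the join is componentwise max, giving (2,1).

(2,1)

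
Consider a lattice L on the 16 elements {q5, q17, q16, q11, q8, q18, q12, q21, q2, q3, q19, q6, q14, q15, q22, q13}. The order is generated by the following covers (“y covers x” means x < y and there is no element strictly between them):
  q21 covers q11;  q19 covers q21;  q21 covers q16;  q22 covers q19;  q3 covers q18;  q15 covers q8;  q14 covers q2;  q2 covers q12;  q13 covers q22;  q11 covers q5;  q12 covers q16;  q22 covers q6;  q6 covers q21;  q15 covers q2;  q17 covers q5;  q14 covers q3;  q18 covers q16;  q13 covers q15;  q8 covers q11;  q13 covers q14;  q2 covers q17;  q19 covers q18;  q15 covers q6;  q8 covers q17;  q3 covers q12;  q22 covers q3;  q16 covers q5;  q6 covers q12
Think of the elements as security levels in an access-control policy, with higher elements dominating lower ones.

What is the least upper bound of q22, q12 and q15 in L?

q13

Common upper bounds of {q22, q12, q15}: q13.
The least among these is q13.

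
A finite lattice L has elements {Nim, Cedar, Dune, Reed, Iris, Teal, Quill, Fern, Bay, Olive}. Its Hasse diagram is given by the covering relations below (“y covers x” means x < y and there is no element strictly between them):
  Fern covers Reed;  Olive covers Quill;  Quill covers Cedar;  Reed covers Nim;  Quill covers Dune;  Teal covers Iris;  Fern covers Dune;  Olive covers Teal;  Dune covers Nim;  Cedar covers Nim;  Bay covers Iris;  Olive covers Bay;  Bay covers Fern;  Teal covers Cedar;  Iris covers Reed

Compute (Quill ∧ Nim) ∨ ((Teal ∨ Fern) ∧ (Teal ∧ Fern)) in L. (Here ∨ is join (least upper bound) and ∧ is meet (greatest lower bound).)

Reed

Quill ∧ Nim = Nim
Teal ∨ Fern = Olive
Teal ∧ Fern = Reed
Olive ∧ Reed = Reed
Nim ∨ Reed = Reed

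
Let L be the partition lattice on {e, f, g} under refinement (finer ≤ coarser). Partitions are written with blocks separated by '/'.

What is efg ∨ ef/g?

The join of efg and ef/g merges any blocks that overlap across the partitions, giving efg.

efg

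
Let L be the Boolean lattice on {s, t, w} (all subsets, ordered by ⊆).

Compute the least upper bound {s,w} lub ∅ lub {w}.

{s,w}

Under ⊆, join is union: {s,w} ∪ ∅ ∪ {w} = {s,w}.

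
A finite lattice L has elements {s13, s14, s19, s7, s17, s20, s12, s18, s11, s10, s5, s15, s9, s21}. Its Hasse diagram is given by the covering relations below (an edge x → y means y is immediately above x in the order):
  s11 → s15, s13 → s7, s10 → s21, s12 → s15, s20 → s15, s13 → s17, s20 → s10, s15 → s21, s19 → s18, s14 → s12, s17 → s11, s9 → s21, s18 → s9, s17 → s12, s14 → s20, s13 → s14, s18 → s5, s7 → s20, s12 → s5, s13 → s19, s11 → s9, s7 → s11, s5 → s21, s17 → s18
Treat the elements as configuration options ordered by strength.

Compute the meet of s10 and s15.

Common lower bounds of {s10, s15}: s13, s14, s20, s7.
The greatest among these is s20.

s20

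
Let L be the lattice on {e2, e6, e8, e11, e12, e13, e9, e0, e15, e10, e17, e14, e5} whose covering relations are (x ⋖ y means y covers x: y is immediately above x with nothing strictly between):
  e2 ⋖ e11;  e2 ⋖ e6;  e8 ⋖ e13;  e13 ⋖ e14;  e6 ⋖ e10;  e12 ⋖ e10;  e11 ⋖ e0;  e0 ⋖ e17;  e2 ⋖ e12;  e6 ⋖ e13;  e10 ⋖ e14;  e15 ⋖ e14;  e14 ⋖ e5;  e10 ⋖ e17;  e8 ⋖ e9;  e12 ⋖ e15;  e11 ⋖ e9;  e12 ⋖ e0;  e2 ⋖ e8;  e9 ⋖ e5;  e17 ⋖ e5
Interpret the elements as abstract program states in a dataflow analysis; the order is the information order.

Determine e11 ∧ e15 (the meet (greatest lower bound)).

e2

Common lower bounds of {e11, e15}: e2.
The greatest among these is e2.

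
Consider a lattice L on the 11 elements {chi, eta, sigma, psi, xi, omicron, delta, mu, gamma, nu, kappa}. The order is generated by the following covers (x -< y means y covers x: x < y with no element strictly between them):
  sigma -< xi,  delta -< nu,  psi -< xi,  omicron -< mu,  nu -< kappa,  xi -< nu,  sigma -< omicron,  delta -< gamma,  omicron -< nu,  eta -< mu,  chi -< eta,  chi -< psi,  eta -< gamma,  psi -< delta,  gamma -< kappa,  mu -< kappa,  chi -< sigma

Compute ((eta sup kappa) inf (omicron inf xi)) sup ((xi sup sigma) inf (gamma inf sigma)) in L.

eta ∨ kappa = kappa
omicron ∧ xi = sigma
kappa ∧ sigma = sigma
xi ∨ sigma = xi
gamma ∧ sigma = chi
xi ∧ chi = chi
sigma ∨ chi = sigma

sigma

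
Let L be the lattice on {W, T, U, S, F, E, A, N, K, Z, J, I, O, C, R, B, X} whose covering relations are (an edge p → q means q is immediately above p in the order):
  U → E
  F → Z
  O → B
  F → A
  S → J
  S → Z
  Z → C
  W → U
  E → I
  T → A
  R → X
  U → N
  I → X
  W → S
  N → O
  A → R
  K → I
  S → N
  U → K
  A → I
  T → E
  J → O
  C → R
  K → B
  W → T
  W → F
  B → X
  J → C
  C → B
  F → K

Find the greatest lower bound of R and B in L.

C

Common lower bounds of {R, B}: C, F, J, S, W, Z.
The greatest among these is C.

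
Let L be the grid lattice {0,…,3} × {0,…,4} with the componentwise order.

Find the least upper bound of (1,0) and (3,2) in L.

In a product of chains, the join is componentwise max, giving (3,2).

(3,2)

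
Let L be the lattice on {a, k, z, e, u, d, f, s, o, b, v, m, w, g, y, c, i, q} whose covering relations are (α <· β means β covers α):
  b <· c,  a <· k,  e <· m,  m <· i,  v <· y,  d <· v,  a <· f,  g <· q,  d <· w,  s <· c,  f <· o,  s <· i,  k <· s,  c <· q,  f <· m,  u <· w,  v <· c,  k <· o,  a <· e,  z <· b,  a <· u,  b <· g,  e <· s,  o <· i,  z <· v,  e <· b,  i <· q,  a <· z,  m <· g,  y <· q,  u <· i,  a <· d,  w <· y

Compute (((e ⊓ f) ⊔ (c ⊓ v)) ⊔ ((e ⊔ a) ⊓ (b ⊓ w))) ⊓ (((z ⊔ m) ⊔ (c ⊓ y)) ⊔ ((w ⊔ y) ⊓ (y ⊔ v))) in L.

e ∧ f = a
c ∧ v = v
a ∨ v = v
e ∨ a = e
b ∧ w = a
e ∧ a = a
v ∨ a = v
z ∨ m = g
c ∧ y = v
g ∨ v = q
w ∨ y = y
y ∨ v = y
y ∧ y = y
q ∨ y = q
v ∧ q = v

v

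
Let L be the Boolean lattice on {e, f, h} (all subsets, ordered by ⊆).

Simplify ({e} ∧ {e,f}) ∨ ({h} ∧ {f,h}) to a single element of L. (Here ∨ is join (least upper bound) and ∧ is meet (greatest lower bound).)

{e,h}

{e} ∧ {e,f} = {e}
{h} ∧ {f,h} = {h}
{e} ∨ {h} = {e,h}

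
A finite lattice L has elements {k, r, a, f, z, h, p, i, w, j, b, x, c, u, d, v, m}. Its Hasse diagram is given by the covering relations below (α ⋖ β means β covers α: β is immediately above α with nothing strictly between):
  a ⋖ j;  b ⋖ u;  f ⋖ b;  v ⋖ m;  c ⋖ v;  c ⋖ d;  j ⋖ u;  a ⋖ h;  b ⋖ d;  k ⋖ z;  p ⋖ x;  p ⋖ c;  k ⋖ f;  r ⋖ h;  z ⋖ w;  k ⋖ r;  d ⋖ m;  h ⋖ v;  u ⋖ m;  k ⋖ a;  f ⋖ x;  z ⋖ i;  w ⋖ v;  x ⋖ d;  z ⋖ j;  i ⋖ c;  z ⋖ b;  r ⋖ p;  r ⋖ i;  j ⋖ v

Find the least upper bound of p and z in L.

c

Common upper bounds of {p, z}: c, d, m, v.
The least among these is c.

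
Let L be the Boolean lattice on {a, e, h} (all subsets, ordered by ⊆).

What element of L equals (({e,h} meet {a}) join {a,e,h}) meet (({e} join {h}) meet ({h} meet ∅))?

∅

{e,h} ∧ {a} = ∅
∅ ∨ {a,e,h} = {a,e,h}
{e} ∨ {h} = {e,h}
{h} ∧ ∅ = ∅
{e,h} ∧ ∅ = ∅
{a,e,h} ∧ ∅ = ∅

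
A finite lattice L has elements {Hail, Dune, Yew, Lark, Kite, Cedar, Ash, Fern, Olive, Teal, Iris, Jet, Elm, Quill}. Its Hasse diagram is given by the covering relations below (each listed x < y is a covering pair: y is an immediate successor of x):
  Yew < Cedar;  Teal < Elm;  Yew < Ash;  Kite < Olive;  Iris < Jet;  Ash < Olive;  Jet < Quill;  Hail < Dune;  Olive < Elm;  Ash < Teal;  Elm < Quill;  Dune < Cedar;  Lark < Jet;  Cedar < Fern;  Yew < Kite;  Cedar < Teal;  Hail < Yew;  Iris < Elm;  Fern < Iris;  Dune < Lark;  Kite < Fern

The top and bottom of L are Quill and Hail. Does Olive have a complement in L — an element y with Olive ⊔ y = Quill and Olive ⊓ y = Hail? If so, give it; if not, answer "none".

Lark

Need y with Olive ∨ y = Quill and Olive ∧ y = Hail.
Checking each element gives: Lark.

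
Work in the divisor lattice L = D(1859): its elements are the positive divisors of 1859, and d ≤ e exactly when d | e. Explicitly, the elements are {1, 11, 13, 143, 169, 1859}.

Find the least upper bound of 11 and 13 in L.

143

In the divisibility order, the join is the least common multiple: lcm(11, 13) = 143.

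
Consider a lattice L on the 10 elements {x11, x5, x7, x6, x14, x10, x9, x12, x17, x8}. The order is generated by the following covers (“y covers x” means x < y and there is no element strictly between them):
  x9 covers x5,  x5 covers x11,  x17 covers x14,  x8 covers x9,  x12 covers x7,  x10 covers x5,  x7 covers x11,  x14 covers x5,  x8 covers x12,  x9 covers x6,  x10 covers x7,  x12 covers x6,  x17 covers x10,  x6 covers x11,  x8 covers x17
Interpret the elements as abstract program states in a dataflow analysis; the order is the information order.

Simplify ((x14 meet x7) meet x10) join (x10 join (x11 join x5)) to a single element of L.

x14 ∧ x7 = x11
x11 ∧ x10 = x11
x11 ∨ x5 = x5
x10 ∨ x5 = x10
x11 ∨ x10 = x10

x10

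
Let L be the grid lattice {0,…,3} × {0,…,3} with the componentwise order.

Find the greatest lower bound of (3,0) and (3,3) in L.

In a product of chains, the meet is componentwise min, giving (3,0).

(3,0)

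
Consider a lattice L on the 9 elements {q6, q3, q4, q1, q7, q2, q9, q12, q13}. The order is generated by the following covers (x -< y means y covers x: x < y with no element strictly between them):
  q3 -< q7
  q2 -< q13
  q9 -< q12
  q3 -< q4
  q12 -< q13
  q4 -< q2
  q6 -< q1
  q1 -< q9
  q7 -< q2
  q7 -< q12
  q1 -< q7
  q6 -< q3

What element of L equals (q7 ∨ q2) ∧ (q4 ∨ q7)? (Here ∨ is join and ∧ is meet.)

q7 ∨ q2 = q2
q4 ∨ q7 = q2
q2 ∧ q2 = q2

q2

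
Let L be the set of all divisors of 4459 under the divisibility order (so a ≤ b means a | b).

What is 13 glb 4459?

Common lower bounds of {13, 4459}: 1, 13.
The greatest among these is 13.

13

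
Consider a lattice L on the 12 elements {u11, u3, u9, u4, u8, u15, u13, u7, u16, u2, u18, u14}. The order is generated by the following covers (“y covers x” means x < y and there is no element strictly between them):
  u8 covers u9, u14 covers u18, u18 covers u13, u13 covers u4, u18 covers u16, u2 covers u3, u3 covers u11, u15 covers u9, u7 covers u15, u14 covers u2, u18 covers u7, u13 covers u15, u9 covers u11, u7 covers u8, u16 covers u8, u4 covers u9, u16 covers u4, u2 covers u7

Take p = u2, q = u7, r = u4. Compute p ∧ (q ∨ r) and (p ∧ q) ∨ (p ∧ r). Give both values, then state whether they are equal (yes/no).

u7; u7; yes

q ∨ r = u18, so p ∧ (q ∨ r) = u2 ∧ u18 = u7.
p ∧ q = u7 and p ∧ r = u9, so (p ∧ q) ∨ (p ∧ r) = u7 ∨ u9 = u7.
Equal: yes.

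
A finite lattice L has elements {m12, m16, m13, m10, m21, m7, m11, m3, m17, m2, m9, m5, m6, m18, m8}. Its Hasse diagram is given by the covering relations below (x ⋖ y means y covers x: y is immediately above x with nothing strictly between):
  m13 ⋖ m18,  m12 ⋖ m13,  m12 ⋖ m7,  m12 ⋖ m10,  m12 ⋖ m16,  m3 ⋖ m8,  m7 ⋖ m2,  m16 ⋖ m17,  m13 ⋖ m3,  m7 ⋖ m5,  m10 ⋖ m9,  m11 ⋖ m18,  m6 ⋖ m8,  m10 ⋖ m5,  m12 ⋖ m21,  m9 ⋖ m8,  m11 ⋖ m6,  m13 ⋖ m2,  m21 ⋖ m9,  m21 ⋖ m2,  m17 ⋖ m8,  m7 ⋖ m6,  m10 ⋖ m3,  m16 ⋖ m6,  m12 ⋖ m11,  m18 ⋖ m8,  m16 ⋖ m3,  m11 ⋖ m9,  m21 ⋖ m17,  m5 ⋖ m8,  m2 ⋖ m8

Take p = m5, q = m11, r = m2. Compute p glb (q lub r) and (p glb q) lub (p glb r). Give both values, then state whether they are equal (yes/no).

q lub r = m8, so p glb (q lub r) = m5 glb m8 = m5.
p glb q = m12 and p glb r = m7, so (p glb q) lub (p glb r) = m12 lub m7 = m7.
Equal: no.

m5; m7; no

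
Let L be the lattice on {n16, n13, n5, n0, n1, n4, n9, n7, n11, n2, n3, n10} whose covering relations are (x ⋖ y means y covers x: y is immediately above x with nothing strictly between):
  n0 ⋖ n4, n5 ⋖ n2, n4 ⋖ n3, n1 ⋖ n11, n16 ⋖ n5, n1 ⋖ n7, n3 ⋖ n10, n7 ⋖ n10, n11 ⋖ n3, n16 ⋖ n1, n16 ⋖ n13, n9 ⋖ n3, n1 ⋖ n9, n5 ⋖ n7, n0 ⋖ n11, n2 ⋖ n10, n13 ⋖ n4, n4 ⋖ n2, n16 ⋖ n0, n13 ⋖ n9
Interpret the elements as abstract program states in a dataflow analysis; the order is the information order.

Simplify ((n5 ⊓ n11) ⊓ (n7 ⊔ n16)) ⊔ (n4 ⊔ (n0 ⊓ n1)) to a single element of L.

n4

n5 ∧ n11 = n16
n7 ∨ n16 = n7
n16 ∧ n7 = n16
n0 ∧ n1 = n16
n4 ∨ n16 = n4
n16 ∨ n4 = n4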